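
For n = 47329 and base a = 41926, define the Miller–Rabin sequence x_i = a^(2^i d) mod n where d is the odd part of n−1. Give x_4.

n − 1 = 47328 = 2^5 · 1479, so s = 5 and d = 1479.
x_0 = 41926^1479 mod 47329 = 7789.
x_1 = 7789^2 mod 47329 = 40072.
x_2 = 40072^2 mod 47329 = 34201.
x_3 = 34201^2 mod 47329 = 19495.
x_4 = 19495^2 mod 47329 = 3155.

3155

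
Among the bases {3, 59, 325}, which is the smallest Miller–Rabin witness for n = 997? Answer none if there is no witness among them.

n − 1 = 996 = 2^2 · 249, so s = 2 and d = 249.
Base 3: x_0 = 3^249 mod 997 = 996. x_0 = 996 ≡ −1, so 3 is not a witness.
Base 59: x_0 = 59^249 mod 997 = 1. x_0 = 1, so 59 is not a witness.
Base 325: x_0 = 325^249 mod 997 = 996. x_0 = 996 ≡ −1, so 325 is not a witness.
No listed base is a witness for 997.

none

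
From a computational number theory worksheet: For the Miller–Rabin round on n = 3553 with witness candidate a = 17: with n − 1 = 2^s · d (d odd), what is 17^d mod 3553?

391

n − 1 = 3552 = 2^5 · 111, so s = 5 and d = 111.
17^111 mod 3553 = 391.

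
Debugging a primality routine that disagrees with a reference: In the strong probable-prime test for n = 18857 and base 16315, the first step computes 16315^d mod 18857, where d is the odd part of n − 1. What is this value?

n − 1 = 18856 = 2^3 · 2357, so s = 3 and d = 2357.
Repeated squaring mod 18857: 16315^1 ≡ 16315, 16315^2 ≡ 12670, 16315^4 ≡ 18116, 16315^8 ≡ 2228, 16315^16 ≡ 4593, 16315^32 ≡ 13523, 16315^64 ≡ 15200, 16315^128 ≡ 4036, 16315^256 ≡ 15705, 16315^512 ≡ 16322, 16315^1024 ≡ 14845, 16315^2048 ≡ 11123.
2357 = 2048 + 256 + 32 + 16 + 4 + 1, so 16315^2357 ≡ 11123·15705·13523·4593·18116·16315 ≡ 13795 (mod 18857).

13795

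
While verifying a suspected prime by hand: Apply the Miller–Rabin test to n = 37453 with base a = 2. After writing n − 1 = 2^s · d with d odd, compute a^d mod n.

10304

n − 1 = 37452 = 2^2 · 9363, so s = 2 and d = 9363.
Repeated squaring mod 37453: 2^1 ≡ 2, 2^2 ≡ 4, 2^4 ≡ 16, 2^8 ≡ 256, 2^16 ≡ 28083, 2^32 ≡ 7068, 2^64 ≡ 31775, 2^128 ≡ 30104, 2^256 ≡ 575, 2^512 ≡ 31001, 2^1024 ≡ 18021, 2^2048 ≡ 1478, 2^4096 ≡ 12210, 2^8192 ≡ 21160.
9363 = 8192 + 1024 + 128 + 16 + 2 + 1, so 2^9363 ≡ 21160·18021·30104·28083·4·2 ≡ 10304 (mod 37453).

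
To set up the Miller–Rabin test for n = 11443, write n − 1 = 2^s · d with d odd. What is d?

Halving: 11442 → 5721; 5721 is odd.
So 11442 = 2^1 · 5721.

5721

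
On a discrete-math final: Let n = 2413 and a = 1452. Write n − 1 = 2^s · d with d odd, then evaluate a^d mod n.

n − 1 = 2412 = 2^2 · 603, so s = 2 and d = 603.
1452^603 mod 2413 = 873.

873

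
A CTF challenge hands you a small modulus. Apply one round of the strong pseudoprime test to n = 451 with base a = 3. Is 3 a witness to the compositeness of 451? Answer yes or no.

yes

n − 1 = 450 = 2^1 · 225, so s = 1 and d = 225.
x_0 = 3^225 mod 451 = 331.
x_0 ∉ {1, 450} and s = 1, so 3 is a Miller–Rabin witness and 451 is composite.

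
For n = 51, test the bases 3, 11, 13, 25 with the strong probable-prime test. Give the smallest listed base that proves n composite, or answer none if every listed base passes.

3

n − 1 = 50 = 2^1 · 25, so s = 1 and d = 25.
Base 3: x_0 = 3^25 mod 51 = 48. x_0 ∉ {1, 50} and s = 1, so 3 is a Miller–Rabin witness and 51 is composite.
Base 11: x_0 = 11^25 mod 51 = 23. x_0 ∉ {1, 50} and s = 1, so 11 is a Miller–Rabin witness and 51 is composite.
Base 13: x_0 = 13^25 mod 51 = 13. x_0 ∉ {1, 50} and s = 1, so 13 is a Miller–Rabin witness and 51 is composite.
Base 25: x_0 = 25^25 mod 51 = 25. x_0 ∉ {1, 50} and s = 1, so 25 is a Miller–Rabin witness and 51 is composite.
The smallest witness among the given bases is 3.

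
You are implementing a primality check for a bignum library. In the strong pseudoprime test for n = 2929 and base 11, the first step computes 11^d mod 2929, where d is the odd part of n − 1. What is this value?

n − 1 = 2928 = 2^4 · 183, so s = 4 and d = 183.
11^183 mod 2929 = 1961.

1961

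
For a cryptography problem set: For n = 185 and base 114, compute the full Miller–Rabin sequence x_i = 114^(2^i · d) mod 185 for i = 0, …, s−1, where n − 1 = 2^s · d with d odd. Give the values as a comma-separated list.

169, 71, 46

n − 1 = 184 = 2^3 · 23, so s = 3 and d = 23.
x_0 = 114^23 mod 185 = 169.
x_1 = 169^2 mod 185 = 71.
x_2 = 71^2 mod 185 = 46.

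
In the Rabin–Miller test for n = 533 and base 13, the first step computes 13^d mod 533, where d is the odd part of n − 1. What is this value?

n − 1 = 532 = 2^2 · 133, so s = 2 and d = 133.
13^133 mod 533 = 52.

52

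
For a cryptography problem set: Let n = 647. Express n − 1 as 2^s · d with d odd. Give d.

Halving: 646 → 323; 323 is odd.
So 646 = 2^1 · 323.

323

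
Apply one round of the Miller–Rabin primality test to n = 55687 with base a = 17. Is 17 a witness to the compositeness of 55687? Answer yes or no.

yes

n − 1 = 55686 = 2^1 · 27843, so s = 1 and d = 27843.
Repeated squaring mod 55687: 17^1 ≡ 17, 17^2 ≡ 289, 17^4 ≡ 27834, 17^8 ≡ 14012, 17^16 ≡ 39469, 17^32 ≡ 13823, 17^64 ≡ 13232, 17^128 ≡ 5896, 17^256 ≡ 14128, 17^512 ≡ 18176, 17^1024 ≡ 31692, 17^2048 ≡ 12132, 17^4096 ≡ 4683, 17^8192 ≡ 45498, 17^16384 ≡ 15153.
27843 = 16384 + 8192 + 2048 + 1024 + 128 + 64 + 2 + 1, so 17^27843 ≡ 15153·45498·12132·31692·5896·13232·289·17 ≡ 33106 (mod 55687).
x_0 = 17^27843 mod 55687 = 33106.
x_0 ∉ {1, 55686} and s = 1, so 17 is a Miller–Rabin witness and 55687 is composite.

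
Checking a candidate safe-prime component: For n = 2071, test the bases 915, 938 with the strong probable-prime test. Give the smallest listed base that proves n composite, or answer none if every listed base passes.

none

n − 1 = 2070 = 2^1 · 1035, so s = 1 and d = 1035.
Base 915: x_0 = 915^1035 mod 2071 = 2070. x_0 = 2070 ≡ −1, so 915 is not a witness.
Base 938: x_0 = 938^1035 mod 2071 = 1. x_0 = 1, so 938 is not a witness.
No listed base is a witness for 2071.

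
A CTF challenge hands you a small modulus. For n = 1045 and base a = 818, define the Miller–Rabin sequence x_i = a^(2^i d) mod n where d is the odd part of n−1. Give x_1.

324

n − 1 = 1044 = 2^2 · 261, so s = 2 and d = 261.
Repeated squaring mod 1045: 818^1 ≡ 818, 818^2 ≡ 324, 818^4 ≡ 476, 818^8 ≡ 856, 818^16 ≡ 191, 818^32 ≡ 951, 818^64 ≡ 476, 818^128 ≡ 856, 818^256 ≡ 191.
261 = 256 + 4 + 1, so 818^261 ≡ 191·476·818 ≡ 818 (mod 1045).
x_0 = 818.
x_1 = 818^2 mod 1045 = 324.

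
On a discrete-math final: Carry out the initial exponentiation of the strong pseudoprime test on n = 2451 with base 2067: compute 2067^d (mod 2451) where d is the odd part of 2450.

1155

n − 1 = 2450 = 2^1 · 1225, so s = 1 and d = 1225.
2067^1225 mod 2451 = 1155.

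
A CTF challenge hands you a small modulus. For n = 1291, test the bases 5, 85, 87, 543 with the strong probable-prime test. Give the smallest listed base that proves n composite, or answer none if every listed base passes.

none

n − 1 = 1290 = 2^1 · 645, so s = 1 and d = 645.
Base 5: x_0 = 5^645 mod 1291 = 1. x_0 = 1, so 5 is not a witness.
Base 85: x_0 = 85^645 mod 1291 = 1. x_0 = 1, so 85 is not a witness.
Base 87: x_0 = 87^645 mod 1291 = 1. x_0 = 1, so 87 is not a witness.
Base 543: x_0 = 543^645 mod 1291 = 1. x_0 = 1, so 543 is not a witness.
No listed base is a witness for 1291.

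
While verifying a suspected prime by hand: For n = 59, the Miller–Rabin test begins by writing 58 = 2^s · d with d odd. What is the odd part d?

Halving: 58 → 29; 29 is odd.
So 58 = 2^1 · 29.

29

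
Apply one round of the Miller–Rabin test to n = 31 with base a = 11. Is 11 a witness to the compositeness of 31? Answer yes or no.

no

n − 1 = 30 = 2^1 · 15, so s = 1 and d = 15.
x_0 = 11^15 mod 31 = 30.
x_0 = 30 ≡ −1, so 11 is not a witness.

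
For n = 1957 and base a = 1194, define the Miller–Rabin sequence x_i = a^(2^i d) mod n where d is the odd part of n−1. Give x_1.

n − 1 = 1956 = 2^2 · 489, so s = 2 and d = 489.
Repeated squaring mod 1957: 1194^1 ≡ 1194, 1194^2 ≡ 940, 1194^4 ≡ 993, 1194^8 ≡ 1678, 1194^16 ≡ 1518, 1194^32 ≡ 935, 1194^64 ≡ 1403, 1194^128 ≡ 1624, 1194^256 ≡ 1297.
489 = 256 + 128 + 64 + 32 + 8 + 1, so 1194^489 ≡ 1297·1624·1403·935·1678·1194 ≡ 1094 (mod 1957).
x_0 = 1094.
x_1 = 1094^2 mod 1957 = 1109.

1109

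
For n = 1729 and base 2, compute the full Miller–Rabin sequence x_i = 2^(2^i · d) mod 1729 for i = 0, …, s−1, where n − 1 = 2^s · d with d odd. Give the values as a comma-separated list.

n − 1 = 1728 = 2^6 · 27, so s = 6 and d = 27.
x_0 = 2^27 mod 1729 = 645.
x_1 = 645^2 mod 1729 = 1065.
x_2 = 1065^2 mod 1729 = 1.
x_3 = 1^2 mod 1729 = 1.
x_4 = 1^2 mod 1729 = 1.
x_5 = 1^2 mod 1729 = 1.

645, 1065, 1, 1, 1, 1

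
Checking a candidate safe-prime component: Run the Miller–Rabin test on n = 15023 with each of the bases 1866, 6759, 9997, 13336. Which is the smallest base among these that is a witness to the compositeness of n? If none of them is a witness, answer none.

1866

n − 1 = 15022 = 2^1 · 7511, so s = 1 and d = 7511.
Base 1866: x_0 = 1866^7511 mod 15023 = 961. x_0 ∉ {1, 15022} and s = 1, so 1866 is a Miller–Rabin witness and 15023 is composite.
Base 6759: x_0 = 6759^7511 mod 15023 = 10744. x_0 ∉ {1, 15022} and s = 1, so 6759 is a Miller–Rabin witness and 15023 is composite.
Base 9997: x_0 = 9997^7511 mod 15023 = 1852. x_0 ∉ {1, 15022} and s = 1, so 9997 is a Miller–Rabin witness and 15023 is composite.
Base 13336: x_0 = 13336^7511 mod 15023 = 10975. x_0 ∉ {1, 15022} and s = 1, so 13336 is a Miller–Rabin witness and 15023 is composite.
The smallest witness among the given bases is 1866.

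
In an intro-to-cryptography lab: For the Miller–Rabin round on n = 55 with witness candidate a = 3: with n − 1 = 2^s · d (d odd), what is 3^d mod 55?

42

n − 1 = 54 = 2^1 · 27, so s = 1 and d = 27.
3^27 mod 55 = 42.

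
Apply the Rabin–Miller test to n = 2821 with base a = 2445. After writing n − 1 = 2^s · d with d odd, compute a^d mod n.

92

n − 1 = 2820 = 2^2 · 705, so s = 2 and d = 705.
2445^705 mod 2821 = 92.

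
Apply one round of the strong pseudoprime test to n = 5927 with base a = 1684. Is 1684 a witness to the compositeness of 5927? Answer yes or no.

no

n − 1 = 5926 = 2^1 · 2963, so s = 1 and d = 2963.
x_0 = 1684^2963 mod 5927 = 1.
x_0 = 1, so 1684 is not a witness.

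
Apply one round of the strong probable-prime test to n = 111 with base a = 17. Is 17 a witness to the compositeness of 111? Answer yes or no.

yes

n − 1 = 110 = 2^1 · 55, so s = 1 and d = 55.
x_0 = 17^55 mod 111 = 20.
x_0 ∉ {1, 110} and s = 1, so 17 is a Miller–Rabin witness and 111 is composite.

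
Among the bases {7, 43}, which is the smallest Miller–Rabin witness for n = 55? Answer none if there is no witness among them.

7

n − 1 = 54 = 2^1 · 27, so s = 1 and d = 27.
Base 7: x_0 = 7^27 mod 55 = 28. x_0 ∉ {1, 54} and s = 1, so 7 is a Miller–Rabin witness and 55 is composite.
Base 43: x_0 = 43^27 mod 55 = 32. x_0 ∉ {1, 54} and s = 1, so 43 is a Miller–Rabin witness and 55 is composite.
The smallest witness among the given bases is 7.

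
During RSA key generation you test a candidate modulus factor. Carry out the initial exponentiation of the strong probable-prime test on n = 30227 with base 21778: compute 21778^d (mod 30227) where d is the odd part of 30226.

9259

n − 1 = 30226 = 2^1 · 15113, so s = 1 and d = 15113.
21778^15113 mod 30227 = 9259.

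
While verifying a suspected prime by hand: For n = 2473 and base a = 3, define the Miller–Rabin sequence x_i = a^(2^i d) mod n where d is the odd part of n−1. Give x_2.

1

n − 1 = 2472 = 2^3 · 309, so s = 3 and d = 309.
Repeated squaring mod 2473: 3^1 ≡ 3, 3^2 ≡ 9, 3^4 ≡ 81, 3^8 ≡ 1615, 3^16 ≡ 1683, 3^32 ≡ 904, 3^64 ≡ 1126, 3^128 ≡ 1700, 3^256 ≡ 1536.
309 = 256 + 32 + 16 + 4 + 1, so 3^309 ≡ 1536·904·1683·81·3 ≡ 2472 (mod 2473).
x_0 = 2472.
x_1 = 2472^2 mod 2473 = 1.
x_2 = 1^2 mod 2473 = 1.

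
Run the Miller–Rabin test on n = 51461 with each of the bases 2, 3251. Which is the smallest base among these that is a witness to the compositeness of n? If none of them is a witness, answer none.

none

n − 1 = 51460 = 2^2 · 12865, so s = 2 and d = 12865.
Base 2: x_0 = 2^12865 mod 51461 = 48213. x_0 is neither 1 nor 51460, so continue squaring. x_1 = 48213^2 mod 51461 = 51460. x_1 ≡ −1, so 2 is not a witness.
Base 3251: x_0 = 3251^12865 mod 51461 = 1. x_0 = 1, so 3251 is not a witness.
No listed base is a witness for 51461.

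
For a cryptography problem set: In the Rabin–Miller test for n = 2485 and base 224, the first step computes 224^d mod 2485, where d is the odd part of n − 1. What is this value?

n − 1 = 2484 = 2^2 · 621, so s = 2 and d = 621.
224^621 mod 2485 = 504.

504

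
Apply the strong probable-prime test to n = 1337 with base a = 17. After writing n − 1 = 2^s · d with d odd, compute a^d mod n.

75

n − 1 = 1336 = 2^3 · 167, so s = 3 and d = 167.
By repeated squaring, 17^167 ≡ 75 (mod 1337).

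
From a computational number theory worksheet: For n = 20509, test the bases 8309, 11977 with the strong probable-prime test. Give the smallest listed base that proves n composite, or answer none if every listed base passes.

none

n − 1 = 20508 = 2^2 · 5127, so s = 2 and d = 5127.
Base 8309: x_0 = 8309^5127 mod 20509 = 2186. x_0 is neither 1 nor 20508, so continue squaring. x_1 = 2186^2 mod 20509 = 20508. x_1 ≡ −1, so 8309 is not a witness.
Base 11977: x_0 = 11977^5127 mod 20509 = 2186. x_0 is neither 1 nor 20508, so continue squaring. x_1 = 2186^2 mod 20509 = 20508. x_1 ≡ −1, so 11977 is not a witness.
No listed base is a witness for 20509.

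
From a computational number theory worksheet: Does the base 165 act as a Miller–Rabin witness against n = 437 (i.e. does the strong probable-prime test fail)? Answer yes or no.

yes

n − 1 = 436 = 2^2 · 109, so s = 2 and d = 109.
x_0 = 165^109 mod 437 = 374.
x_0 is neither 1 nor 436, so continue squaring.
x_1 = 374^2 mod 437 = 36.
Reached i = s−1 = 1 without hitting −1: 165 is a Miller–Rabin witness and 437 is composite.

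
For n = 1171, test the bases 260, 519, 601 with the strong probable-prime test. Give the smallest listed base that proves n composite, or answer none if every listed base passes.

n − 1 = 1170 = 2^1 · 585, so s = 1 and d = 585.
Base 260: x_0 = 260^585 mod 1171 = 1. x_0 = 1, so 260 is not a witness.
Base 519: x_0 = 519^585 mod 1171 = 1170. x_0 = 1170 ≡ −1, so 519 is not a witness.
Base 601: x_0 = 601^585 mod 1171 = 1170. x_0 = 1170 ≡ −1, so 601 is not a witness.
No listed base is a witness for 1171.

none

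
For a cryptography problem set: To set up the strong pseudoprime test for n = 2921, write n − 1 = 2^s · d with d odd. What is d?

Halving: 2920 → 1460 → 730 → 365; 365 is odd.
So 2920 = 2^3 · 365.

365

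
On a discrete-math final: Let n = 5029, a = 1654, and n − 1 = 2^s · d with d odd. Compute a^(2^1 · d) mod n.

3962

n − 1 = 5028 = 2^2 · 1257, so s = 2 and d = 1257.
x_0 = 1654^1257 mod 5029 = 2657.
x_1 = 2657^2 mod 5029 = 3962.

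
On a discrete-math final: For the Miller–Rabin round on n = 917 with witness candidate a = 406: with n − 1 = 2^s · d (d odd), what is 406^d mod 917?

n − 1 = 916 = 2^2 · 229, so s = 2 and d = 229.
406^229 mod 917 = 287.

287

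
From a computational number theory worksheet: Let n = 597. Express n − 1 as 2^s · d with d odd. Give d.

149

Halving: 596 → 298 → 149; 149 is odd.
So 596 = 2^2 · 149.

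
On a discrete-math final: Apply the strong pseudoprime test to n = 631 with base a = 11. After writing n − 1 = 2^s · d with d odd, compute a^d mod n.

n − 1 = 630 = 2^1 · 315, so s = 1 and d = 315.
11^315 mod 631 = 630.

630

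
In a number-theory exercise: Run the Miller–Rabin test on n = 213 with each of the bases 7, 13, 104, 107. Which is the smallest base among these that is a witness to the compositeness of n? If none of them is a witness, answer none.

n − 1 = 212 = 2^2 · 53, so s = 2 and d = 53.
Base 7: x_0 = 7^53 mod 213 = 205. x_0 is neither 1 nor 212, so continue squaring. x_1 = 205^2 mod 213 = 64. Reached i = s−1 = 1 without hitting −1: 7 is a Miller–Rabin witness and 213 is composite.
Base 13: x_0 = 13^53 mod 213 = 22. x_0 is neither 1 nor 212, so continue squaring. x_1 = 22^2 mod 213 = 58. Reached i = s−1 = 1 without hitting −1: 13 is a Miller–Rabin witness and 213 is composite.
Base 104: x_0 = 104^53 mod 213 = 173. x_0 is neither 1 nor 212, so continue squaring. x_1 = 173^2 mod 213 = 109. Reached i = s−1 = 1 without hitting −1: 104 is a Miller–Rabin witness and 213 is composite.
Base 107: x_0 = 107^53 mod 213 = 77. x_0 is neither 1 nor 212, so continue squaring. x_1 = 77^2 mod 213 = 178. Reached i = s−1 = 1 without hitting −1: 107 is a Miller–Rabin witness and 213 is composite.
The smallest witness among the given bases is 7.

7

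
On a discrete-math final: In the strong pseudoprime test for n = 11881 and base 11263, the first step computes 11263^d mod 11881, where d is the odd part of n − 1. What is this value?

4577

n − 1 = 11880 = 2^3 · 1485, so s = 3 and d = 1485.
11263^1485 mod 11881 = 4577.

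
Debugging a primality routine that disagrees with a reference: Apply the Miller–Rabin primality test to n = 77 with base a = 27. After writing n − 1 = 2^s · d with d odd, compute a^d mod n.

n − 1 = 76 = 2^2 · 19, so s = 2 and d = 19.
27^19 mod 77 = 20.

20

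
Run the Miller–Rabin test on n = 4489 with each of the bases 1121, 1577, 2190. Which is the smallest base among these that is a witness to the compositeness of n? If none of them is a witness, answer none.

1577

n − 1 = 4488 = 2^3 · 561, so s = 3 and d = 561.
Base 1121: x_0 = 1121^561 mod 4489 = 1. x_0 = 1, so 1121 is not a witness.
Base 1577: x_0 = 1577^561 mod 4489 = 3485. x_0 is neither 1 nor 4488, so continue squaring. x_1 = 3485^2 mod 4489 = 2480. x_2 = 2480^2 mod 4489 = 470. Reached i = s−1 = 2 without hitting −1: 1577 is a Miller–Rabin witness and 4489 is composite.
Base 2190: x_0 = 2190^561 mod 4489 = 1004. x_0 is neither 1 nor 4488, so continue squaring. x_1 = 1004^2 mod 4489 = 2480. x_2 = 2480^2 mod 4489 = 470. Reached i = s−1 = 2 without hitting −1: 2190 is a Miller–Rabin witness and 4489 is composite.
The smallest witness among the given bases is 1577.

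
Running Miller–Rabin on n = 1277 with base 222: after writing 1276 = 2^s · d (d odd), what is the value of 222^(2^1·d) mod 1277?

n − 1 = 1276 = 2^2 · 319, so s = 2 and d = 319.
Repeated squaring mod 1277: 222^1 ≡ 222, 222^2 ≡ 758, 222^4 ≡ 1191, 222^8 ≡ 1011, 222^16 ≡ 521, 222^32 ≡ 717, 222^64 ≡ 735, 222^128 ≡ 54, 222^256 ≡ 362.
319 = 256 + 32 + 16 + 8 + 4 + 2 + 1, so 222^319 ≡ 362·717·521·1011·1191·758·222 ≡ 1164 (mod 1277).
x_0 = 1164.
x_1 = 1164^2 mod 1277 = 1276.

1276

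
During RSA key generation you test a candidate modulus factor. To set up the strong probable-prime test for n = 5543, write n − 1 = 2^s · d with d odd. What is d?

2771

Halving: 5542 → 2771; 2771 is odd.
So 5542 = 2^1 · 2771.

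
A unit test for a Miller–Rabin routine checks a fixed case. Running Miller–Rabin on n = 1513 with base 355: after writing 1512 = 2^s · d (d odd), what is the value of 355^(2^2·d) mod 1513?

n − 1 = 1512 = 2^3 · 189, so s = 3 and d = 189.
x_0 = 355^189 mod 1513 = 444.
x_1 = 444^2 mod 1513 = 446.
x_2 = 446^2 mod 1513 = 713.

713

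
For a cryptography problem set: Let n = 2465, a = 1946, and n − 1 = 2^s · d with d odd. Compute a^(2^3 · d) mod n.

1

n − 1 = 2464 = 2^5 · 77, so s = 5 and d = 77.
By repeated squaring, 1946^77 ≡ 1641 (mod 2465).
x_0 = 1641.
x_1 = 1641^2 mod 2465 = 1101.
x_2 = 1101^2 mod 2465 = 1886.
x_3 = 1886^2 mod 2465 = 1.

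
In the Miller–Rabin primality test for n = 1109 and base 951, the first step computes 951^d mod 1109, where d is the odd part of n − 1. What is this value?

n − 1 = 1108 = 2^2 · 277, so s = 2 and d = 277.
Repeated squaring mod 1109: 951^1 ≡ 951, 951^2 ≡ 566, 951^4 ≡ 964, 951^8 ≡ 1063, 951^16 ≡ 1007, 951^32 ≡ 423, 951^64 ≡ 380, 951^128 ≡ 230, 951^256 ≡ 777.
277 = 256 + 16 + 4 + 1, so 951^277 ≡ 777·1007·964·951 ≡ 1 (mod 1109).

1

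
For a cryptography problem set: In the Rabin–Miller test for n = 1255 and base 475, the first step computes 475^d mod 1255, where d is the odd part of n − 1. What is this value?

n − 1 = 1254 = 2^1 · 627, so s = 1 and d = 627.
475^627 mod 1255 = 275.

275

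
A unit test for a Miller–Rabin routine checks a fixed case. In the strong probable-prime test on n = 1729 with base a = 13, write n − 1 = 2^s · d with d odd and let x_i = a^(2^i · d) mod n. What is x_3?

n − 1 = 1728 = 2^6 · 27, so s = 6 and d = 27.
x_0 = 13^27 mod 1729 = 1196.
x_1 = 1196^2 mod 1729 = 533.
x_2 = 533^2 mod 1729 = 533.
x_3 = 533^2 mod 1729 = 533.

533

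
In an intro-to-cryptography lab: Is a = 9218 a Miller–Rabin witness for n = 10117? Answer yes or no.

yes

n − 1 = 10116 = 2^2 · 2529, so s = 2 and d = 2529.
x_0 = 9218^2529 mod 10117 = 8936.
x_0 is neither 1 nor 10116, so continue squaring.
x_1 = 8936^2 mod 10117 = 8732.
Reached i = s−1 = 1 without hitting −1: 9218 is a Miller–Rabin witness and 10117 is composite.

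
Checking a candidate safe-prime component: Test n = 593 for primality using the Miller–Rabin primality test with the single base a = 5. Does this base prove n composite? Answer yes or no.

n − 1 = 592 = 2^4 · 37, so s = 4 and d = 37.
x_0 = 5^37 mod 593 = 471.
x_0 is neither 1 nor 592, so continue squaring.
x_1 = 471^2 mod 593 = 59.
x_2 = 59^2 mod 593 = 516.
x_3 = 516^2 mod 593 = 592.
x_3 ≡ −1, so 5 is not a witness.

no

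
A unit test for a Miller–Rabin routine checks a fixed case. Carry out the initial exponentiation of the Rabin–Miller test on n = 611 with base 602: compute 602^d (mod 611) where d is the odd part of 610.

270

n − 1 = 610 = 2^1 · 305, so s = 1 and d = 305.
By repeated squaring, 602^305 ≡ 270 (mod 611).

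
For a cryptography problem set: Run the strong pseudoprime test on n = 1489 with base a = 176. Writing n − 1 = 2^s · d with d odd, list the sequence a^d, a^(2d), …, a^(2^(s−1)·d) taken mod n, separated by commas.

n − 1 = 1488 = 2^4 · 93, so s = 4 and d = 93.
x_0 = 176^93 mod 1489 = 397.
x_1 = 397^2 mod 1489 = 1264.
x_2 = 1264^2 mod 1489 = 1488.
x_3 = 1488^2 mod 1489 = 1.

397, 1264, 1488, 1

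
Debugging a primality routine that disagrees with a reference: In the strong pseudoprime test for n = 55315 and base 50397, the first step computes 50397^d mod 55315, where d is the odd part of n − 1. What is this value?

52872

n − 1 = 55314 = 2^1 · 27657, so s = 1 and d = 27657.
By repeated squaring, 50397^27657 ≡ 52872 (mod 55315).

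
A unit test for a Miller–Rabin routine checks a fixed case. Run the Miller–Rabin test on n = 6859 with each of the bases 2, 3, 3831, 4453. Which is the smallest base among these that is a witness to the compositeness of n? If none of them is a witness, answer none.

2

n − 1 = 6858 = 2^1 · 3429, so s = 1 and d = 3429.
Base 2: x_0 = 2^3429 mod 6859 = 3400. x_0 ∉ {1, 6858} and s = 1, so 2 is a Miller–Rabin witness and 6859 is composite.
Base 3: x_0 = 3^3429 mod 6859 = 2716. x_0 ∉ {1, 6858} and s = 1, so 3 is a Miller–Rabin witness and 6859 is composite.
Base 3831: x_0 = 3831^3429 mod 6859 = 1329. x_0 ∉ {1, 6858} and s = 1, so 3831 is a Miller–Rabin witness and 6859 is composite.
Base 4453: x_0 = 4453^3429 mod 6859 = 1483. x_0 ∉ {1, 6858} and s = 1, so 4453 is a Miller–Rabin witness and 6859 is composite.
The smallest witness among the given bases is 2.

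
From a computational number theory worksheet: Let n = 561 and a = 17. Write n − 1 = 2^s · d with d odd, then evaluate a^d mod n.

n − 1 = 560 = 2^4 · 35, so s = 4 and d = 35.
By repeated squaring, 17^35 ≡ 527 (mod 561).

527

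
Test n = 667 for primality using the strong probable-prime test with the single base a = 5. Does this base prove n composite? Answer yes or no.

yes

n − 1 = 666 = 2^1 · 333, so s = 1 and d = 333.
Repeated squaring mod 667: 5^1 ≡ 5, 5^2 ≡ 25, 5^4 ≡ 625, 5^8 ≡ 430, 5^16 ≡ 141, 5^32 ≡ 538, 5^64 ≡ 633, 5^128 ≡ 489, 5^256 ≡ 335.
333 = 256 + 64 + 8 + 4 + 1, so 5^333 ≡ 335·633·430·625·5 ≡ 332 (mod 667).
x_0 = 5^333 mod 667 = 332.
x_0 ∉ {1, 666} and s = 1, so 5 is a Miller–Rabin witness and 667 is composite.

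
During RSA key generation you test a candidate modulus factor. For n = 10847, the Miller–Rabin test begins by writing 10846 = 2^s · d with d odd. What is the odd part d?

5423

Halving: 10846 → 5423; 5423 is odd.
So 10846 = 2^1 · 5423.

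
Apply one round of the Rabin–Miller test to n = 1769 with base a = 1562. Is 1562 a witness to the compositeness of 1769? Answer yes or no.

yes

n − 1 = 1768 = 2^3 · 221, so s = 3 and d = 221.
x_0 = 1562^221 mod 1769 = 952.
x_0 is neither 1 nor 1768, so continue squaring.
x_1 = 952^2 mod 1769 = 576.
x_2 = 576^2 mod 1769 = 973.
Reached i = s−1 = 2 without hitting −1: 1562 is a Miller–Rabin witness and 1769 is composite.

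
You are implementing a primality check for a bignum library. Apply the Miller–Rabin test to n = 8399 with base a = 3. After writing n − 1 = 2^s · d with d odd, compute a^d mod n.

724

n − 1 = 8398 = 2^1 · 4199, so s = 1 and d = 4199.
3^4199 mod 8399 = 724.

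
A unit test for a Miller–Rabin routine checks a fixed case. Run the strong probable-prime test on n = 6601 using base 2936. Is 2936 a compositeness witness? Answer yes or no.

no

n − 1 = 6600 = 2^3 · 825, so s = 3 and d = 825.
x_0 = 2936^825 mod 6601 = 6600.
x_0 = 6600 ≡ −1, so 2936 is not a witness.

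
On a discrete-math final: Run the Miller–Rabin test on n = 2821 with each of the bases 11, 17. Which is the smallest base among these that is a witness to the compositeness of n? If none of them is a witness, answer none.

n − 1 = 2820 = 2^2 · 705, so s = 2 and d = 705.
Base 11: x_0 = 11^705 mod 2821 = 1828. x_0 is neither 1 nor 2820, so continue squaring. x_1 = 1828^2 mod 2821 = 1520. Reached i = s−1 = 1 without hitting −1: 11 is a Miller–Rabin witness and 2821 is composite.
Base 17: x_0 = 17^705 mod 2821 = 2820. x_0 = 2820 ≡ −1, so 17 is not a witness.
The smallest witness among the given bases is 11.

11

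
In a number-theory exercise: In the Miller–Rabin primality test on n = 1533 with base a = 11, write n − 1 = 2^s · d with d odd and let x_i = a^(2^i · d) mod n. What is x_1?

n − 1 = 1532 = 2^2 · 383, so s = 2 and d = 383.
Repeated squaring mod 1533: 11^1 ≡ 11, 11^2 ≡ 121, 11^4 ≡ 844, 11^8 ≡ 1024, 11^16 ≡ 4, 11^32 ≡ 16, 11^64 ≡ 256, 11^128 ≡ 1150, 11^256 ≡ 1054.
383 = 256 + 64 + 32 + 16 + 8 + 4 + 2 + 1, so 11^383 ≡ 1054·256·16·4·1024·844·121·11 ≡ 233 (mod 1533).
x_0 = 233.
x_1 = 233^2 mod 1533 = 634.

634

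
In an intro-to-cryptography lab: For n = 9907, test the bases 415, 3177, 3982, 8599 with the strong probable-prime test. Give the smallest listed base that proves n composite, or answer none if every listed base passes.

none

n − 1 = 9906 = 2^1 · 4953, so s = 1 and d = 4953.
Base 415: x_0 = 415^4953 mod 9907 = 1. x_0 = 1, so 415 is not a witness.
Base 3177: x_0 = 3177^4953 mod 9907 = 1. x_0 = 1, so 3177 is not a witness.
Base 3982: x_0 = 3982^4953 mod 9907 = 9906. x_0 = 9906 ≡ −1, so 3982 is not a witness.
Base 8599: x_0 = 8599^4953 mod 9907 = 1. x_0 = 1, so 8599 is not a witness.
No listed base is a witness for 9907.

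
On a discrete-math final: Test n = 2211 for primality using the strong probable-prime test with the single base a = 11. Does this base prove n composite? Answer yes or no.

n − 1 = 2210 = 2^1 · 1105, so s = 1 and d = 1105.
x_0 = 11^1105 mod 2211 = 242.
x_0 ∉ {1, 2210} and s = 1, so 11 is a Miller–Rabin witness and 2211 is composite.

yes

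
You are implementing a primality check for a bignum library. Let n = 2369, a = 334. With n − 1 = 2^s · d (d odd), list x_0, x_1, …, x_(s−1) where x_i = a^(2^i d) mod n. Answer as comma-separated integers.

634, 1595, 2088, 784, 1085, 2201

n − 1 = 2368 = 2^6 · 37, so s = 6 and d = 37.
x_0 = 334^37 mod 2369 = 634.
x_1 = 634^2 mod 2369 = 1595.
x_2 = 1595^2 mod 2369 = 2088.
x_3 = 2088^2 mod 2369 = 784.
x_4 = 784^2 mod 2369 = 1085.
x_5 = 1085^2 mod 2369 = 2201.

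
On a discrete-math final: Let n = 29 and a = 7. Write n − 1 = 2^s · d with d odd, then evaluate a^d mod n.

n − 1 = 28 = 2^2 · 7, so s = 2 and d = 7.
7^7 mod 29 = 1.

1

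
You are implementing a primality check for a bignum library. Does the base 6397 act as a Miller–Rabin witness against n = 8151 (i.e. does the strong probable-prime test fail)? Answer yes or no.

n − 1 = 8150 = 2^1 · 4075, so s = 1 and d = 4075.
x_0 = 6397^4075 mod 8151 = 6280.
x_0 ∉ {1, 8150} and s = 1, so 6397 is a Miller–Rabin witness and 8151 is composite.

yes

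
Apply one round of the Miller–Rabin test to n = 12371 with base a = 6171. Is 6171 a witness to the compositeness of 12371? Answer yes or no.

n − 1 = 12370 = 2^1 · 6185, so s = 1 and d = 6185.
By repeated squaring, 6171^6185 ≡ 1192 (mod 12371).
x_0 = 6171^6185 mod 12371 = 1192.
x_0 ∉ {1, 12370} and s = 1, so 6171 is a Miller–Rabin witness and 12371 is composite.

yes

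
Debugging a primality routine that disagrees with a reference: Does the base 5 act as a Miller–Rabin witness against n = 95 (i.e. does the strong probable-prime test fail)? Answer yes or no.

n − 1 = 94 = 2^1 · 47, so s = 1 and d = 47.
x_0 = 5^47 mod 95 = 25.
x_0 ∉ {1, 94} and s = 1, so 5 is a Miller–Rabin witness and 95 is composite.

yes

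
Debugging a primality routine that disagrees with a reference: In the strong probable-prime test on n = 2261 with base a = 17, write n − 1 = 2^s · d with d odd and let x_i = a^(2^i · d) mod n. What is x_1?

n − 1 = 2260 = 2^2 · 565, so s = 2 and d = 565.
x_0 = 17^565 mod 2261 = 1088.
x_1 = 1088^2 mod 2261 = 1241.

1241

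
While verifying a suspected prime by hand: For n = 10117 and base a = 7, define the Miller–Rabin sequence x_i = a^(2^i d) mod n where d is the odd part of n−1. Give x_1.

9940

n − 1 = 10116 = 2^2 · 2529, so s = 2 and d = 2529.
x_0 = 7^2529 mod 10117 = 5010.
x_1 = 5010^2 mod 10117 = 9940.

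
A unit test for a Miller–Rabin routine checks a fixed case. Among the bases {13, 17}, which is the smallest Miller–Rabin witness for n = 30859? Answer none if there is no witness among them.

none

n − 1 = 30858 = 2^1 · 15429, so s = 1 and d = 15429.
Base 13: x_0 = 13^15429 mod 30859 = 1. x_0 = 1, so 13 is not a witness.
Base 17: x_0 = 17^15429 mod 30859 = 1. x_0 = 1, so 17 is not a witness.
No listed base is a witness for 30859.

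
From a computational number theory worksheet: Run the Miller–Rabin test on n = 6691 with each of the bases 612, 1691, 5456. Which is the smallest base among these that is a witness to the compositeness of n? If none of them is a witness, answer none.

none

n − 1 = 6690 = 2^1 · 3345, so s = 1 and d = 3345.
Base 612: x_0 = 612^3345 mod 6691 = 6690. x_0 = 6690 ≡ −1, so 612 is not a witness.
Base 1691: x_0 = 1691^3345 mod 6691 = 1. x_0 = 1, so 1691 is not a witness.
Base 5456: x_0 = 5456^3345 mod 6691 = 6690. x_0 = 6690 ≡ −1, so 5456 is not a witness.
No listed base is a witness for 6691.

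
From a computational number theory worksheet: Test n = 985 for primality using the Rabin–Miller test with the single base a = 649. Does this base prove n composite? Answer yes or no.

n − 1 = 984 = 2^3 · 123, so s = 3 and d = 123.
x_0 = 649^123 mod 985 = 954.
x_0 is neither 1 nor 984, so continue squaring.
x_1 = 954^2 mod 985 = 961.
x_2 = 961^2 mod 985 = 576.
Reached i = s−1 = 2 without hitting −1: 649 is a Miller–Rabin witness and 985 is composite.

yes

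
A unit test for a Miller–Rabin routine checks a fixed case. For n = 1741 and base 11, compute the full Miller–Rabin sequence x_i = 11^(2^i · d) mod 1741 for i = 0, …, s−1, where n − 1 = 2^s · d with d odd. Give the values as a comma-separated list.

n − 1 = 1740 = 2^2 · 435, so s = 2 and d = 435.
x_0 = 11^435 mod 1741 = 1.
x_1 = 1^2 mod 1741 = 1.

1, 1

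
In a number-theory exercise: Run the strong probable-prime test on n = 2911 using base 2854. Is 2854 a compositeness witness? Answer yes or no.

n − 1 = 2910 = 2^1 · 1455, so s = 1 and d = 1455.
x_0 = 2854^1455 mod 2911 = 2910.
x_0 = 2910 ≡ −1, so 2854 is not a witness.

no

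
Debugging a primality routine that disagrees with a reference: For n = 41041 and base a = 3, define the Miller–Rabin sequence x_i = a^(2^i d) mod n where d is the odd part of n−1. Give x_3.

1

n − 1 = 41040 = 2^4 · 2565, so s = 4 and d = 2565.
x_0 = 3^2565 mod 41041 = 24597.
x_1 = 24597^2 mod 41041 = 27028.
x_2 = 27028^2 mod 41041 = 24025.
x_3 = 24025^2 mod 41041 = 1.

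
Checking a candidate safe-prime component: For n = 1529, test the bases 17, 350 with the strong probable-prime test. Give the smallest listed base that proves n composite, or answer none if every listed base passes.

17

n − 1 = 1528 = 2^3 · 191, so s = 3 and d = 191.
Base 17: x_0 = 17^191 mod 1529 = 1381. x_0 is neither 1 nor 1528, so continue squaring. x_1 = 1381^2 mod 1529 = 498. x_2 = 498^2 mod 1529 = 306. Reached i = s−1 = 2 without hitting −1: 17 is a Miller–Rabin witness and 1529 is composite.
Base 350: x_0 = 350^191 mod 1529 = 735. x_0 is neither 1 nor 1528, so continue squaring. x_1 = 735^2 mod 1529 = 488. x_2 = 488^2 mod 1529 = 1149. Reached i = s−1 = 2 without hitting −1: 350 is a Miller–Rabin witness and 1529 is composite.
The smallest witness among the given bases is 17.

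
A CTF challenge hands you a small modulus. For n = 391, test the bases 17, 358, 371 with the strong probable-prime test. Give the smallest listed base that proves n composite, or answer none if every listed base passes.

n − 1 = 390 = 2^1 · 195, so s = 1 and d = 195.
Base 17: x_0 = 17^195 mod 391 = 51. x_0 ∉ {1, 390} and s = 1, so 17 is a Miller–Rabin witness and 391 is composite.
Base 358: x_0 = 358^195 mod 391 = 324. x_0 ∉ {1, 390} and s = 1, so 358 is a Miller–Rabin witness and 391 is composite.
Base 371: x_0 = 371^195 mod 391 = 75. x_0 ∉ {1, 390} and s = 1, so 371 is a Miller–Rabin witness and 391 is composite.
The smallest witness among the given bases is 17.

17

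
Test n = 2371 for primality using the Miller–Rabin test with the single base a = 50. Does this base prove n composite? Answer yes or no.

no

n − 1 = 2370 = 2^1 · 1185, so s = 1 and d = 1185.
x_0 = 50^1185 mod 2371 = 2370.
x_0 = 2370 ≡ −1, so 50 is not a witness.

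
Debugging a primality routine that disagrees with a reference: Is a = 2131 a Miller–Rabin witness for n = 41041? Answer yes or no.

n − 1 = 41040 = 2^4 · 2565, so s = 4 and d = 2565.
Repeated squaring mod 41041: 2131^1 ≡ 2131, 2131^2 ≡ 26651, 2131^4 ≡ 20255, 2131^8 ≡ 19189, 2131^16 ≡ 38910, 2131^32 ≡ 26651, 2131^64 ≡ 20255, 2131^128 ≡ 19189, 2131^256 ≡ 38910, 2131^512 ≡ 26651, 2131^1024 ≡ 20255, 2131^2048 ≡ 19189.
2565 = 2048 + 512 + 4 + 1, so 2131^2565 ≡ 19189·26651·20255·2131 ≡ 41040 (mod 41041).
x_0 = 2131^2565 mod 41041 = 41040.
x_0 = 41040 ≡ −1, so 2131 is not a witness.

no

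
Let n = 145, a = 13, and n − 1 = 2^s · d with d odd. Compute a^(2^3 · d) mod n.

n − 1 = 144 = 2^4 · 9, so s = 4 and d = 9.
x_0 = 13^9 mod 145 = 63.
x_1 = 63^2 mod 145 = 54.
x_2 = 54^2 mod 145 = 16.
x_3 = 16^2 mod 145 = 111.

111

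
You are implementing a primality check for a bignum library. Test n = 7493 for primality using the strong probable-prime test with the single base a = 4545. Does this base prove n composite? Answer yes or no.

yes

n − 1 = 7492 = 2^2 · 1873, so s = 2 and d = 1873.
By repeated squaring, 4545^1873 ≡ 6169 (mod 7493).
x_0 = 4545^1873 mod 7493 = 6169.
x_0 is neither 1 nor 7492, so continue squaring.
x_1 = 6169^2 mod 7493 = 7107.
Reached i = s−1 = 1 without hitting −1: 4545 is a Miller–Rabin witness and 7493 is composite.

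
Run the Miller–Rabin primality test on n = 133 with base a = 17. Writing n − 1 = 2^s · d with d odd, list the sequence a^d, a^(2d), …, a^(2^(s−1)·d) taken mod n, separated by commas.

n − 1 = 132 = 2^2 · 33, so s = 2 and d = 33.
x_0 = 17^33 mod 133 = 83.
x_1 = 83^2 mod 133 = 106.

83, 106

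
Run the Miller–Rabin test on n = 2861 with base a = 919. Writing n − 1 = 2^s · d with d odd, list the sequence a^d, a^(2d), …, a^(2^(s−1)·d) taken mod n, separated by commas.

1, 1

n − 1 = 2860 = 2^2 · 715, so s = 2 and d = 715.
x_0 = 919^715 mod 2861 = 1.
x_1 = 1^2 mod 2861 = 1.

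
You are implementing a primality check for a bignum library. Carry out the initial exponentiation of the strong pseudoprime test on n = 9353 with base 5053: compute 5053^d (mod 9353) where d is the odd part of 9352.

3917

n − 1 = 9352 = 2^3 · 1169, so s = 3 and d = 1169.
5053^1169 mod 9353 = 3917.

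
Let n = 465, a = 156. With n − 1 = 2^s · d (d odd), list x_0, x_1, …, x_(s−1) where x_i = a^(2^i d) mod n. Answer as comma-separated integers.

156, 156, 156, 156

n − 1 = 464 = 2^4 · 29, so s = 4 and d = 29.
x_0 = 156^29 mod 465 = 156.
x_1 = 156^2 mod 465 = 156.
x_2 = 156^2 mod 465 = 156.
x_3 = 156^2 mod 465 = 156.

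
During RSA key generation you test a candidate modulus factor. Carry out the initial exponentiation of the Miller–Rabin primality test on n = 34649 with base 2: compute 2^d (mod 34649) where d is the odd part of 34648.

2427

n − 1 = 34648 = 2^3 · 4331, so s = 3 and d = 4331.
Repeated squaring mod 34649: 2^1 ≡ 2, 2^2 ≡ 4, 2^4 ≡ 16, 2^8 ≡ 256, 2^16 ≡ 30887, 2^32 ≡ 15852, 2^64 ≡ 11356, 2^128 ≡ 29807, 2^256 ≡ 22240, 2^512 ≡ 3125, 2^1024 ≡ 29256, 2^2048 ≡ 13938, 2^4096 ≡ 25550.
4331 = 4096 + 128 + 64 + 32 + 8 + 2 + 1, so 2^4331 ≡ 25550·29807·11356·15852·256·4·2 ≡ 2427 (mod 34649).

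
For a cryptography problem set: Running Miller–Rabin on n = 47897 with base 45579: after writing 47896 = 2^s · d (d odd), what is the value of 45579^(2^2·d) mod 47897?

9726

n − 1 = 47896 = 2^3 · 5987, so s = 3 and d = 5987.
Repeated squaring mod 47897: 45579^1 ≡ 45579, 45579^2 ≡ 8660, 45579^4 ≡ 36795, 45579^8 ≡ 15423, 45579^16 ≡ 12427, 45579^32 ≡ 10401, 45579^64 ≡ 29375, 45579^128 ≡ 26170, 45579^256 ≡ 37594, 45579^512 ≡ 12057, 45579^1024 ≡ 3854, 45579^2048 ≡ 5246, 45579^4096 ≡ 27638.
5987 = 4096 + 1024 + 512 + 256 + 64 + 32 + 2 + 1, so 45579^5987 ≡ 27638·3854·12057·37594·29375·10401·8660·45579 ≡ 44512 (mod 47897).
x_0 = 44512.
x_1 = 44512^2 mod 47897 = 10842.
x_2 = 10842^2 mod 47897 = 9726.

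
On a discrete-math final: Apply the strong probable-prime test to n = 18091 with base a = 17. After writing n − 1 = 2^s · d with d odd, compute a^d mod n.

n − 1 = 18090 = 2^1 · 9045, so s = 1 and d = 9045.
17^9045 mod 18091 = 14673.

14673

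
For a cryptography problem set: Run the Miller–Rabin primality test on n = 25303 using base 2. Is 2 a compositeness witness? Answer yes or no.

n − 1 = 25302 = 2^1 · 12651, so s = 1 and d = 12651.
x_0 = 2^12651 mod 25303 = 1.
x_0 = 1, so 2 is not a witness.

no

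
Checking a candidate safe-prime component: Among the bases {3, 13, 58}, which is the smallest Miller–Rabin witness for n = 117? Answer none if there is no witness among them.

n − 1 = 116 = 2^2 · 29, so s = 2 and d = 29.
Base 3: x_0 = 3^29 mod 117 = 9. x_0 is neither 1 nor 116, so continue squaring. x_1 = 9^2 mod 117 = 81. Reached i = s−1 = 1 without hitting −1: 3 is a Miller–Rabin witness and 117 is composite.
Base 13: x_0 = 13^29 mod 117 = 52. x_0 is neither 1 nor 116, so continue squaring. x_1 = 52^2 mod 117 = 13. Reached i = s−1 = 1 without hitting −1: 13 is a Miller–Rabin witness and 117 is composite.
Base 58: x_0 = 58^29 mod 117 = 106. x_0 is neither 1 nor 116, so continue squaring. x_1 = 106^2 mod 117 = 4. Reached i = s−1 = 1 without hitting −1: 58 is a Miller–Rabin witness and 117 is composite.
The smallest witness among the given bases is 3.

3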